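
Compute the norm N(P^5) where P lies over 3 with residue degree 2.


N(P^a) = p^(a*f)
= 3^(5*2)
= 3^10
= 59049

59049


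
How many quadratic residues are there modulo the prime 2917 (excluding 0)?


For prime p, the number of non-zero quadratic residues is (p-1)/2.
= (2917-1)/2
= 1458

1458


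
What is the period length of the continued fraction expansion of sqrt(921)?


Run the CF algorithm for sqrt(921).
a_0 = floor(sqrt(921)) = 30; set m_0=0, q_0=1.
Recurrence: m' = q*a - m,  q' = (d - m'^2)/q,  a' = floor((a_0 + m')/q').
  step 1: m=30, q=21, a=2
  step 2: m=12, q=37, a=1
  step 3: m=25, q=8, a=6
  step 4: m=23, q=49, a=1
  step 5: m=26, q=5, a=11
  step 6: m=29, q=16, a=3
  step 7: m=19, q=35, a=1
  step 8: m=16, q=19, a=2
  step 9: m=22, q=23, a=2
  step 10: m=24, q=15, a=3
  step 11: m=21, q=32, a=1
  step 12: m=11, q=25, a=1
  step 13: m=14, q=29, a=1
  step 14: m=15, q=24, a=1
  step 15: m=9, q=35, a=1
  step 16: m=26, q=7, a=8
  step 17: m=30, q=3, a=20
  step 18: m=30, q=7, a=8
  step 19: m=26, q=35, a=1
  step 20: m=9, q=24, a=1
  step 21: m=15, q=29, a=1
  step 22: m=14, q=25, a=1
  step 23: m=11, q=32, a=1
  step 24: m=21, q=15, a=3
  step 25: m=24, q=23, a=2
  step 26: m=22, q=19, a=2
  step 27: m=16, q=35, a=1
  step 28: m=19, q=16, a=3
  step 29: m=29, q=5, a=11
  step 30: m=26, q=49, a=1
  step 31: m=23, q=8, a=6
  step 32: m=25, q=37, a=1
  step 33: m=12, q=21, a=2
  step 34: m=30, q=1, a=60
a_34 = 2*a_0 = 60, so the period closes here.
sqrt(921) = [30; 2, 1, 6, 1, 11, 3, 1, 2, 2, 3, 1, 1, 1, 1, 1, 8, 20, 8, 1, 1, 1, 1, 1, 3, 2, 2, 1, 3, 11, 1, 6, 1, 2, 60]
Period length = 34

34


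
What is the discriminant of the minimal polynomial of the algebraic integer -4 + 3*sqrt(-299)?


The element -4 + 3*sqrt(-299) has minimal polynomial:
x^2 + 8*x + 2707
Discriminant = (8)^2 - 4*(2707)
= 64 - 10828
= -10764

-10764


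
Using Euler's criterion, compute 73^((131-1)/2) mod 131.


p = 131 is prime and the exponent is (p-1)/2 = 65, so by Euler's criterion 73^65 = (73/131) = +1 or -1 mod 131.
Compute by square-and-multiply:
  65 = 64 + 1 (binary 1000001)
  Repeated squaring mod 131: 73^1 = 73, 73^2 = 89, 73^4 = 61, 73^8 = 53, 73^16 = 58, 73^32 = 89, 73^64 = 61
  73^65 = 73^64 * 73^1 = 61 * 73 mod 131
    61 * 73 = 4453 = 130 mod 131
  73^65 = 130 mod 131
Result 130 = p - 1 = -1 mod 131: 73 is a quadratic non-residue mod 131. As a residue in [0, p-1] the value is 130.
73^65 mod 131 = 130

130


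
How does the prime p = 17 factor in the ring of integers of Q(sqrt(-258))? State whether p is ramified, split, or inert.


K = Q(sqrt(-258)). Since d mod 4 = 2, disc(K) = -1032.
Check p | disc: -1032 mod 17 = 5.
p does not divide disc. Compute Legendre symbol (d/p):
14^((17-1)/2) mod 17 = -1
(d/p) = -1, so p is inert: (p) stays prime with e=1, f=2, g=1.
Therefore p is inert.

inert


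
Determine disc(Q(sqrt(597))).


For K = Q(sqrt(d)) with d squarefree: disc(K) = d if d = 1 mod 4, and disc(K) = 4d if d = 2 or 3 mod 4.
Here d = 597, and d mod 4 = 1.
d = 1 mod 4 (O_K = Z[(1+sqrt(d))/2]), so disc(K) = d = 597

597


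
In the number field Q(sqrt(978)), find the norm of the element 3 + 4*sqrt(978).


N(a + b*sqrt(d)) = a^2 - d*b^2
= (3)^2 - (978)*(4)^2
= 9 - 15648
= -15639

-15639


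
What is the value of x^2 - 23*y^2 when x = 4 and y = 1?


x^2 - d*y^2
= 4^2 - 23*1^2
= 16 - 23
= -7

-7


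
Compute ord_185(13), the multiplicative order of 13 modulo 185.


We want ord_185(13), the smallest k >= 1 with 13^k = 1 mod 185.
n = 185 = 5 * 37, phi(185) = 144; the order divides phi(n).
Divisors of 144: 1, 2, 3, 4, 6, 8, 9, 12, 16, 18, 24, 36, 48, 72, 144
Repeated squaring mod 185: 13^1 = 13, 13^2 = 169, 13^4 = 71, 13^8 = 46, 13^16 = 81, 13^32 = 86, 13^64 = 181, 13^128 = 16
Test divisors in increasing order:
  k=1: 13^1 = 13 mod 185
  k=2: 13^2 = 169 mod 185
  k=3: 13^3 = 169 * 13 = 162 mod 185
  k=4: 13^4 = 71 mod 185
  k=6: 13^6 = 71 * 169 = 159 mod 185
  k=8: 13^8 = 46 mod 185
  k=9: 13^9 = 46 * 13 = 43 mod 185
  k=12: 13^12 = 46 * 71 = 121 mod 185
  k=16: 13^16 = 81 mod 185
  k=18: 13^18 = 81 * 169 = 184 mod 185
  k=24: 13^24 = 81 * 46 = 26 mod 185
  k=36: 13^36 = 86 * 71 = 1 mod 185  <- first divisor giving 1
Order = 36

36


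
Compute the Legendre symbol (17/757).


p = 757 is prime, so compute (17/757) with the reciprocity algorithm (Jacobi-symbol steps: pull out 2s via (2/n), flip via reciprocity, reduce):
  reciprocity: (17/757) -> +(757/17)
  reduce: (9/17)
  reciprocity: (9/17) -> +(17/9)
  reduce: (8/9)
  pull out 2: (2/9) = +1  (since 9 mod 8 = 1)
  pull out 2: (2/9) = +1  (since 9 mod 8 = 1)
  pull out 2: (2/9) = +1  (since 9 mod 8 = 1)
  (1/9) = 1
Product of signs = 1
(17/757) = 1

1


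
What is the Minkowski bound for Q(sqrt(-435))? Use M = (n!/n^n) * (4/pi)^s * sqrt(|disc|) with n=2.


d = -435, d mod 4 = 1, so disc(K) = d = -435; |disc(K)| = 435
Imaginary quadratic field, so n = 2, s = r2 = 1, r1 = 0
M = (n!/n^n) * (4/pi)^s * sqrt(|disc(K)|) = (2!/2^2) * (4/pi)^1 * sqrt(435)
= 0.5 * 1.273240 * 20.856654
= 13.2778

13.2778


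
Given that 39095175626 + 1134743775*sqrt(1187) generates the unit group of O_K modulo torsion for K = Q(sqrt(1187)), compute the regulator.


epsilon = 39095175626 + 1134743775*sqrt(1187)
= 7.8190e+10
R = ln(7.8190e+10)
= 25.0824

25.0824


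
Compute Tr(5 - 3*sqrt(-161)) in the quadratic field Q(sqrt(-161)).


Tr(a + b*sqrt(d)) = (a + b*sqrt(d)) + (a - b*sqrt(d)) = 2a
= 2 * (5)
= 10

10


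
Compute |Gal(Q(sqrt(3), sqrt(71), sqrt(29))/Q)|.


The 3 square roots of distinct primes are multiplicatively independent over Q,
so [K:Q] = 2^3 and Gal(K/Q) is isomorphic to (Z/2Z)^3.
|Gal| = 2^3 = 8

8


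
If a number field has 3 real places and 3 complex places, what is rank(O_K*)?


By Dirichlet's unit theorem:
rank = r1 + r2 - 1
= 3 + 3 - 1
= 5

5


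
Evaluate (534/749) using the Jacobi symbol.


Compute (534/749) via quadratic reciprocity:
  pull out 2: (2/749) = -1  (since 749 mod 8 = 5)
  reciprocity: (267/749) -> +(749/267)
  reduce: (215/267)
  reciprocity: (215/267) -> -(267/215)
  reduce: (52/215)
  pull out 2: (2/215) = +1  (since 215 mod 8 = 7)
  pull out 2: (2/215) = +1  (since 215 mod 8 = 7)
  reciprocity: (13/215) -> +(215/13)
  reduce: (7/13)
  reciprocity: (7/13) -> +(13/7)
  reduce: (6/7)
  pull out 2: (2/7) = +1  (since 7 mod 8 = 7)
  reciprocity: (3/7) -> -(7/3)
  reduce: (1/3)
  (1/3) = 1
Product of signs = -1

-1


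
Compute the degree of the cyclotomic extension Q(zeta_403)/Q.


The degree equals Euler's totient phi(403).
403 = 13 * 31
phi(403) = 360

360


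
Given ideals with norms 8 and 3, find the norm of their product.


N(IJ) = N(I) * N(J)
= 8 * 3
= 24

24


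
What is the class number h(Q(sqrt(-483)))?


K = Q(sqrt(-483)). d mod 4 = 1, so D = disc(K) = d = -483
h(K) equals the number of primitive reduced positive-definite forms (a, b, c) = a*x^2 + b*x*y + c*y^2 with b^2 - 4ac = D,
where reduced means |b| <= a <= c, with b >= 0 whenever |b| = a or a = c, and primitive means gcd(a, b, c) = 1.
Reduced forces 3a^2 <= |D| = 483, so 1 <= a <= 12; b must have the parity of D, and c = (b^2 - D)/(4a) must be an integer >= a.
Enumerate a = 1..12, b in [-a, a]:
  a=1: (1, 1, 121)  [1]
  a=2: none
  a=3: (3, 3, 41)  [1]
  a=4..6: none
  a=7: (7, 7, 19)  [1]
  a=8..10: none
  a=11: (11, 1, 11)  [1]
  a=12: none
Total reduced forms: 1 + 1 + 1 + 1 = 4
h = 4

4


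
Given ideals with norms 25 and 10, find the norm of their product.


N(IJ) = N(I) * N(J)
= 25 * 10
= 250

250


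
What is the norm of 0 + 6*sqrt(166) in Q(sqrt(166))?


N(a + b*sqrt(d)) = a^2 - d*b^2
= (0)^2 - (166)*(6)^2
= 0 - 5976
= -5976

-5976


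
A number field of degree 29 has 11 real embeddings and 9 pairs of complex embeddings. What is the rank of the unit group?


By Dirichlet's unit theorem:
rank = r1 + r2 - 1
= 11 + 9 - 1
= 19

19


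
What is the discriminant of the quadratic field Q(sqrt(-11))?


For K = Q(sqrt(d)) with d squarefree: disc(K) = d if d = 1 mod 4, and disc(K) = 4d if d = 2 or 3 mod 4.
Here d = -11, and d mod 4 = 1.
d = 1 mod 4 (O_K = Z[(1+sqrt(d))/2]), so disc(K) = d = -11

-11


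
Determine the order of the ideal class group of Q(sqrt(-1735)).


K = Q(sqrt(-1735)). d mod 4 = 1, so D = disc(K) = d = -1735
h(K) equals the number of primitive reduced positive-definite forms (a, b, c) = a*x^2 + b*x*y + c*y^2 with b^2 - 4ac = D,
where reduced means |b| <= a <= c, with b >= 0 whenever |b| = a or a = c, and primitive means gcd(a, b, c) = 1.
Reduced forces 3a^2 <= |D| = 1735, so 1 <= a <= 24; b must have the parity of D, and c = (b^2 - D)/(4a) must be an integer >= a.
Enumerate a = 1..24, b in [-a, a]:
  a=1: (1, 1, 434)  [1]
  a=2: (2, -1, 217), (2, 1, 217)  [2]
  a=3: none
  a=4: (4, -3, 109), (4, 3, 109)  [2]
  a=5: (5, 5, 88)  [1]
  a=6: none
  a=7: (7, -1, 62), (7, 1, 62)  [2]
  a=8: (8, -5, 55), (8, 5, 55)  [2]
  a=9: none
  a=10: (10, -5, 44), (10, 5, 44)  [2]
  a=11: (11, -5, 40), (11, 5, 40)  [2]
  a=12..13: none
  a=14: (14, -13, 34), (14, -1, 31), (14, 1, 31), (14, 13, 34)  [4]
  a=15: none
  a=16: (16, -11, 29), (16, 11, 29)  [2]
  a=17: (17, -13, 28), (17, 13, 28)  [2]
  a=18..19: none
  a=20: (20, -5, 22), (20, 5, 22)  [2]
  a=21: none
  a=22: (22, -17, 23), (22, 17, 23)  [2]
  a=23..24: none
Total reduced forms: 1 + 2 + 2 + 1 + 2 + 2 + 2 + 2 + 4 + 2 + 2 + 2 + 2 = 26
h = 26

26


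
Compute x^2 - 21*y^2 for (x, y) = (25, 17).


x^2 - d*y^2
= 25^2 - 21*17^2
= 625 - 6069
= -5444

-5444


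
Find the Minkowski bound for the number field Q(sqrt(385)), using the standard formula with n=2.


d = 385, d mod 4 = 1, so disc(K) = d = 385; |disc(K)| = 385
Real quadratic field, so n = 2, s = r2 = 0, r1 = 2
M = (n!/n^n) * (4/pi)^s * sqrt(|disc(K)|) = (2!/2^2) * (4/pi)^0 * sqrt(385)
= 0.5 * 1.000000 * 19.621417
= 9.8107

9.8107


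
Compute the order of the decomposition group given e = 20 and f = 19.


|D_P| = e * f
= 20 * 19
= 380

380


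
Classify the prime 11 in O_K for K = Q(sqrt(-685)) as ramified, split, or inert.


K = Q(sqrt(-685)). Since d mod 4 = 3, disc(K) = -2740.
Check p | disc: -2740 mod 11 = 10.
p does not divide disc. Compute Legendre symbol (d/p):
8^((11-1)/2) mod 11 = -1
(d/p) = -1, so p is inert: (p) stays prime with e=1, f=2, g=1.
Therefore p is inert.

inert


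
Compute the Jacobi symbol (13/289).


Compute (13/289) via quadratic reciprocity:
  reciprocity: (13/289) -> +(289/13)
  reduce: (3/13)
  reciprocity: (3/13) -> +(13/3)
  reduce: (1/3)
  (1/3) = 1
Product of signs = 1

1


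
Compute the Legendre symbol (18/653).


p = 653 is prime, so compute (18/653) with the reciprocity algorithm (Jacobi-symbol steps: pull out 2s via (2/n), flip via reciprocity, reduce):
  pull out 2: (2/653) = -1  (since 653 mod 8 = 5)
  reciprocity: (9/653) -> +(653/9)
  reduce: (5/9)
  reciprocity: (5/9) -> +(9/5)
  reduce: (4/5)
  pull out 2: (2/5) = -1  (since 5 mod 8 = 5)
  pull out 2: (2/5) = -1  (since 5 mod 8 = 5)
  (1/5) = 1
Product of signs = -1
(18/653) = -1

-1


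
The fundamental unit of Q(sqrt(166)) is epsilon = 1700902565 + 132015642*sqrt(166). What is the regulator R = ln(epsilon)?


epsilon = 1700902565 + 132015642*sqrt(166)
= 3.4018e+09
R = ln(3.4018e+09)
= 21.9476

21.9476


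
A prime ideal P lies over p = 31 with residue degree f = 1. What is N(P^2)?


N(P^a) = p^(a*f)
= 31^(2*1)
= 31^2
= 961

961


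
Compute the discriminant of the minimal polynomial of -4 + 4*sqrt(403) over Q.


The element -4 + 4*sqrt(403) has minimal polynomial:
x^2 + 8*x - 6432
Discriminant = (8)^2 - 4*(-6432)
= 64 + 25728
= 25792

25792


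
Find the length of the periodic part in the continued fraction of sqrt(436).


Run the CF algorithm for sqrt(436).
a_0 = floor(sqrt(436)) = 20; set m_0=0, q_0=1.
Recurrence: m' = q*a - m,  q' = (d - m'^2)/q,  a' = floor((a_0 + m')/q').
  step 1: m=20, q=36, a=1
  step 2: m=16, q=5, a=7
  step 3: m=19, q=15, a=2
  step 4: m=11, q=21, a=1
  step 5: m=10, q=16, a=1
  step 6: m=6, q=25, a=1
  step 7: m=19, q=3, a=13
  step 8: m=20, q=12, a=3
  step 9: m=16, q=15, a=2
  step 10: m=14, q=16, a=2
  step 11: m=18, q=7, a=5
  step 12: m=17, q=21, a=1
  step 13: m=4, q=20, a=1
  step 14: m=16, q=9, a=4
  step 15: m=20, q=4, a=10
  step 16: m=20, q=9, a=4
  step 17: m=16, q=20, a=1
  step 18: m=4, q=21, a=1
  step 19: m=17, q=7, a=5
  step 20: m=18, q=16, a=2
  step 21: m=14, q=15, a=2
  step 22: m=16, q=12, a=3
  step 23: m=20, q=3, a=13
  step 24: m=19, q=25, a=1
  step 25: m=6, q=16, a=1
  step 26: m=10, q=21, a=1
  step 27: m=11, q=15, a=2
  step 28: m=19, q=5, a=7
  step 29: m=16, q=36, a=1
  step 30: m=20, q=1, a=40
a_30 = 2*a_0 = 40, so the period closes here.
sqrt(436) = [20; 1, 7, 2, 1, 1, 1, 13, 3, 2, 2, 5, 1, 1, 4, 10, 4, 1, 1, 5, 2, 2, 3, 13, 1, 1, 1, 2, 7, 1, 40]
Period length = 30

30


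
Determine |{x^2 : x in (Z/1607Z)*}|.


For prime p, the number of non-zero quadratic residues is (p-1)/2.
= (1607-1)/2
= 803

803


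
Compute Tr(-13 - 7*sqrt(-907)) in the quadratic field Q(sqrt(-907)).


Tr(a + b*sqrt(d)) = (a + b*sqrt(d)) + (a - b*sqrt(d)) = 2a
= 2 * (-13)
= -26

-26


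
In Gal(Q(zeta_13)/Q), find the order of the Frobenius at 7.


The Frobenius at p in Gal(Q(zeta_n)/Q) = (Z/nZ)* is the class of p, so its order is ord_13(7), the smallest k >= 1 with 7^k = 1 mod 13.
n = 13 = 13, phi(13) = 12; the order divides phi(n).
Divisors of 12: 1, 2, 3, 4, 6, 12
Repeated squaring mod 13: 7^1 = 7, 7^2 = 10, 7^4 = 9, 7^8 = 3
Test divisors in increasing order:
  k=1: 7^1 = 7 mod 13
  k=2: 7^2 = 10 mod 13
  k=3: 7^3 = 10 * 7 = 5 mod 13
  k=4: 7^4 = 9 mod 13
  k=6: 7^6 = 9 * 10 = 12 mod 13
  k=12: 7^12 = 3 * 9 = 1 mod 13  <- first divisor giving 1
Order = 12

12


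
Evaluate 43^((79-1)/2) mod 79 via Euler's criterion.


p = 79 is prime and the exponent is (p-1)/2 = 39, so by Euler's criterion 43^39 = (43/79) = +1 or -1 mod 79.
Compute by square-and-multiply:
  39 = 32 + 4 + 2 + 1 (binary 100111)
  Repeated squaring mod 79: 43^1 = 43, 43^2 = 32, 43^4 = 76, 43^8 = 9, 43^16 = 2, 43^32 = 4
  43^39 = 43^32 * 43^4 * 43^2 * 43^1 = 4 * 76 * 32 * 43 mod 79
    4 * 76 = 304 = 67 mod 79
    67 * 32 = 2144 = 11 mod 79
    11 * 43 = 473 = 78 mod 79
  43^39 = 78 mod 79
Result 78 = p - 1 = -1 mod 79: 43 is a quadratic non-residue mod 79. As a residue in [0, p-1] the value is 78.
43^39 mod 79 = 78

78


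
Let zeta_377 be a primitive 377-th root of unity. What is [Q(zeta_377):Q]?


The degree equals Euler's totient phi(377).
377 = 13 * 29
phi(377) = 336

336


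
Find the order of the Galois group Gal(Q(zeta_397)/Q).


|Gal(Q(zeta_397)/Q)| = phi(397)
= 396

396


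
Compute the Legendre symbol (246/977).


p = 977 is prime, so compute (246/977) with the reciprocity algorithm (Jacobi-symbol steps: pull out 2s via (2/n), flip via reciprocity, reduce):
  pull out 2: (2/977) = +1  (since 977 mod 8 = 1)
  reciprocity: (123/977) -> +(977/123)
  reduce: (116/123)
  pull out 2: (2/123) = -1  (since 123 mod 8 = 3)
  pull out 2: (2/123) = -1  (since 123 mod 8 = 3)
  reciprocity: (29/123) -> +(123/29)
  reduce: (7/29)
  reciprocity: (7/29) -> +(29/7)
  reduce: (1/7)
  (1/7) = 1
Product of signs = 1
(246/977) = 1

1


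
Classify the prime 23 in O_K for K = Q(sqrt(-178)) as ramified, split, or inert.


K = Q(sqrt(-178)). Since d mod 4 = 2, disc(K) = -712.
Check p | disc: -712 mod 23 = 1.
p does not divide disc. Compute Legendre symbol (d/p):
6^((23-1)/2) mod 23 = 1
(d/p) = 1, so p splits: (p) = P*P' with e=1, f=1, g=2.
Therefore p is split.

split


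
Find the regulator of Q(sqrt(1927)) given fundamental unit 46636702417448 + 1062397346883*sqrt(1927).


epsilon = 46636702417448 + 1062397346883*sqrt(1927)
= 9.3273e+13
R = ln(9.3273e+13)
= 32.1666

32.1666


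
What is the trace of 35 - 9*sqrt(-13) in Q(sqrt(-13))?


Tr(a + b*sqrt(d)) = (a + b*sqrt(d)) + (a - b*sqrt(d)) = 2a
= 2 * (35)
= 70

70


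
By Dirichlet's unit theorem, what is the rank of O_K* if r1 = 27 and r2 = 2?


By Dirichlet's unit theorem:
rank = r1 + r2 - 1
= 27 + 2 - 1
= 28

28


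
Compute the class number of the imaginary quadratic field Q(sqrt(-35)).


K = Q(sqrt(-35)). d mod 4 = 1, so D = disc(K) = d = -35
h(K) equals the number of primitive reduced positive-definite forms (a, b, c) = a*x^2 + b*x*y + c*y^2 with b^2 - 4ac = D,
where reduced means |b| <= a <= c, with b >= 0 whenever |b| = a or a = c, and primitive means gcd(a, b, c) = 1.
Reduced forces 3a^2 <= |D| = 35, so 1 <= a <= 3; b must have the parity of D, and c = (b^2 - D)/(4a) must be an integer >= a.
Enumerate a = 1..3, b in [-a, a]:
  a=1: (1, 1, 9)  [1]
  a=2: none
  a=3: (3, 1, 3)  [1]
Total reduced forms: 1 + 1 = 2
h = 2

2


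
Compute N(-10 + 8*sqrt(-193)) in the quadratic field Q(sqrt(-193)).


N(a + b*sqrt(d)) = a^2 - d*b^2
= (-10)^2 - (-193)*(8)^2
= 100 + 12352
= 12452

12452


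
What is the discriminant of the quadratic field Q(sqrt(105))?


For K = Q(sqrt(d)) with d squarefree: disc(K) = d if d = 1 mod 4, and disc(K) = 4d if d = 2 or 3 mod 4.
Here d = 105, and d mod 4 = 1.
d = 1 mod 4 (O_K = Z[(1+sqrt(d))/2]), so disc(K) = d = 105

105


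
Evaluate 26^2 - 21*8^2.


x^2 - d*y^2
= 26^2 - 21*8^2
= 676 - 1344
= -668

-668


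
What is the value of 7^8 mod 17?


p = 17 is prime and the exponent is (p-1)/2 = 8, so by Euler's criterion 7^8 = (7/17) = +1 or -1 mod 17.
Compute by square-and-multiply:
  8 = 8 (binary 1000)
  Repeated squaring mod 17: 7^1 = 7, 7^2 = 15, 7^4 = 4, 7^8 = 16
  7^8 = 16 mod 17
Result 16 = p - 1 = -1 mod 17: 7 is a quadratic non-residue mod 17. As a residue in [0, p-1] the value is 16.
7^8 mod 17 = 16

16


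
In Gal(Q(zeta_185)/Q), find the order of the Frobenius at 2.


The Frobenius at p in Gal(Q(zeta_n)/Q) = (Z/nZ)* is the class of p, so its order is ord_185(2), the smallest k >= 1 with 2^k = 1 mod 185.
n = 185 = 5 * 37, phi(185) = 144; the order divides phi(n).
Divisors of 144: 1, 2, 3, 4, 6, 8, 9, 12, 16, 18, 24, 36, 48, 72, 144
Repeated squaring mod 185: 2^1 = 2, 2^2 = 4, 2^4 = 16, 2^8 = 71, 2^16 = 46, 2^32 = 81, 2^64 = 86, 2^128 = 181
Test divisors in increasing order:
  k=1: 2^1 = 2 mod 185
  k=2: 2^2 = 4 mod 185
  k=3: 2^3 = 4 * 2 = 8 mod 185
  k=4: 2^4 = 16 mod 185
  k=6: 2^6 = 16 * 4 = 64 mod 185
  k=8: 2^8 = 71 mod 185
  k=9: 2^9 = 71 * 2 = 142 mod 185
  k=12: 2^12 = 71 * 16 = 26 mod 185
  k=16: 2^16 = 46 mod 185
  k=18: 2^18 = 46 * 4 = 184 mod 185
  k=24: 2^24 = 46 * 71 = 121 mod 185
  k=36: 2^36 = 81 * 16 = 1 mod 185  <- first divisor giving 1
Order = 36

36


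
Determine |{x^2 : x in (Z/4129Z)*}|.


For prime p, the number of non-zero quadratic residues is (p-1)/2.
= (4129-1)/2
= 2064

2064


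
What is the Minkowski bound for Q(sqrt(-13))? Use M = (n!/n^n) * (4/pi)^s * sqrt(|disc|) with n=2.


d = -13, d mod 4 = 3, so disc(K) = 4d = -52; |disc(K)| = 52
Imaginary quadratic field, so n = 2, s = r2 = 1, r1 = 0
M = (n!/n^n) * (4/pi)^s * sqrt(|disc(K)|) = (2!/2^2) * (4/pi)^1 * sqrt(52)
= 0.5 * 1.273240 * 7.211103
= 4.5907

4.5907


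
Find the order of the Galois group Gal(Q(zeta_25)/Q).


|Gal(Q(zeta_25)/Q)| = phi(25)
= 20

20


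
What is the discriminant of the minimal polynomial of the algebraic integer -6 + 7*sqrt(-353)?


The element -6 + 7*sqrt(-353) has minimal polynomial:
x^2 + 12*x + 17333
Discriminant = (12)^2 - 4*(17333)
= 144 - 69332
= -69188

-69188


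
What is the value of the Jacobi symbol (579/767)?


Compute (579/767) via quadratic reciprocity:
  reciprocity: (579/767) -> -(767/579)
  reduce: (188/579)
  pull out 2: (2/579) = -1  (since 579 mod 8 = 3)
  pull out 2: (2/579) = -1  (since 579 mod 8 = 3)
  reciprocity: (47/579) -> -(579/47)
  reduce: (15/47)
  reciprocity: (15/47) -> -(47/15)
  reduce: (2/15)
  pull out 2: (2/15) = +1  (since 15 mod 8 = 7)
  (1/15) = 1
Product of signs = -1

-1


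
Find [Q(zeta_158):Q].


The degree equals Euler's totient phi(158).
158 = 2 * 79
phi(158) = 78

78


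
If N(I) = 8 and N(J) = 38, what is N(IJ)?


N(IJ) = N(I) * N(J)
= 8 * 38
= 304

304


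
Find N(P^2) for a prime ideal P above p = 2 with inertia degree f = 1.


N(P^a) = p^(a*f)
= 2^(2*1)
= 2^2
= 4

4


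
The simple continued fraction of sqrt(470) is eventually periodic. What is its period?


Run the CF algorithm for sqrt(470).
a_0 = floor(sqrt(470)) = 21; set m_0=0, q_0=1.
Recurrence: m' = q*a - m,  q' = (d - m'^2)/q,  a' = floor((a_0 + m')/q').
  step 1: m=21, q=29, a=1
  step 2: m=8, q=14, a=2
  step 3: m=20, q=5, a=8
  step 4: m=20, q=14, a=2
  step 5: m=8, q=29, a=1
  step 6: m=21, q=1, a=42
a_6 = 2*a_0 = 42, so the period closes here.
sqrt(470) = [21; 1, 2, 8, 2, 1, 42]
Period length = 6

6


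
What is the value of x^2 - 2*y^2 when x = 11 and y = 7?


x^2 - d*y^2
= 11^2 - 2*7^2
= 121 - 98
= 23

23


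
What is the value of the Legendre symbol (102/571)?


p = 571 is prime, so compute (102/571) with the reciprocity algorithm (Jacobi-symbol steps: pull out 2s via (2/n), flip via reciprocity, reduce):
  pull out 2: (2/571) = -1  (since 571 mod 8 = 3)
  reciprocity: (51/571) -> -(571/51)
  reduce: (10/51)
  pull out 2: (2/51) = -1  (since 51 mod 8 = 3)
  reciprocity: (5/51) -> +(51/5)
  reduce: (1/5)
  (1/5) = 1
Product of signs = -1
(102/571) = -1

-1


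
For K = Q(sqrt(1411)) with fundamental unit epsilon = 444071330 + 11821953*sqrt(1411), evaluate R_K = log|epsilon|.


epsilon = 444071330 + 11821953*sqrt(1411)
= 8.8814e+08
R = ln(8.8814e+08)
= 20.6046

20.6046


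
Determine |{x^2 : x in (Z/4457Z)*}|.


For prime p, the number of non-zero quadratic residues is (p-1)/2.
= (4457-1)/2
= 2228

2228


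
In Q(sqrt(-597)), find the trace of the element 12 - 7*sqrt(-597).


Tr(a + b*sqrt(d)) = (a + b*sqrt(d)) + (a - b*sqrt(d)) = 2a
= 2 * (12)
= 24

24


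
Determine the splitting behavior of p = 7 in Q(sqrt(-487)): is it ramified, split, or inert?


K = Q(sqrt(-487)). Since d mod 4 = 1, disc(K) = -487.
Check p | disc: -487 mod 7 = 3.
p does not divide disc. Compute Legendre symbol (d/p):
3^((7-1)/2) mod 7 = -1
(d/p) = -1, so p is inert: (p) stays prime with e=1, f=2, g=1.
Therefore p is inert.

inert


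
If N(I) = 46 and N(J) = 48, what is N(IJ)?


N(IJ) = N(I) * N(J)
= 46 * 48
= 2208

2208


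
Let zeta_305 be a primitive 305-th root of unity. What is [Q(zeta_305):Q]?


The degree equals Euler's totient phi(305).
305 = 5 * 61
phi(305) = 240

240


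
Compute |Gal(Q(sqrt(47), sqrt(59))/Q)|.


The 2 square roots of distinct primes are multiplicatively independent over Q,
so [K:Q] = 2^2 and Gal(K/Q) is isomorphic to (Z/2Z)^2.
|Gal| = 2^2 = 4

4


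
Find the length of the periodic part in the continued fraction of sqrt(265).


Run the CF algorithm for sqrt(265).
a_0 = floor(sqrt(265)) = 16; set m_0=0, q_0=1.
Recurrence: m' = q*a - m,  q' = (d - m'^2)/q,  a' = floor((a_0 + m')/q').
  step 1: m=16, q=9, a=3
  step 2: m=11, q=16, a=1
  step 3: m=5, q=15, a=1
  step 4: m=10, q=11, a=2
  step 5: m=12, q=11, a=2
  step 6: m=10, q=15, a=1
  step 7: m=5, q=16, a=1
  step 8: m=11, q=9, a=3
  step 9: m=16, q=1, a=32
a_9 = 2*a_0 = 32, so the period closes here.
sqrt(265) = [16; 3, 1, 1, 2, 2, 1, 1, 3, 32]
Period length = 9

9


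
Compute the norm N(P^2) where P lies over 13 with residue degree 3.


N(P^a) = p^(a*f)
= 13^(2*3)
= 13^6
= 4826809

4826809


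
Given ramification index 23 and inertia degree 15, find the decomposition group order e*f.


|D_P| = e * f
= 23 * 15
= 345

345


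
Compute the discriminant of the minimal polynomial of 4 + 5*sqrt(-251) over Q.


The element 4 + 5*sqrt(-251) has minimal polynomial:
x^2 - 8*x + 6291
Discriminant = (-8)^2 - 4*(6291)
= 64 - 25164
= -25100

-25100


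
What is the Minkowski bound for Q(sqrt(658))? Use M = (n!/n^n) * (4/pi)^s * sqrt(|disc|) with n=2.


d = 658, d mod 4 = 2, so disc(K) = 4d = 2632; |disc(K)| = 2632
Real quadratic field, so n = 2, s = r2 = 0, r1 = 2
M = (n!/n^n) * (4/pi)^s * sqrt(|disc(K)|) = (2!/2^2) * (4/pi)^0 * sqrt(2632)
= 0.5 * 1.000000 * 51.303021
= 25.6515

25.6515


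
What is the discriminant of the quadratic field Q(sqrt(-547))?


For K = Q(sqrt(d)) with d squarefree: disc(K) = d if d = 1 mod 4, and disc(K) = 4d if d = 2 or 3 mod 4.
Here d = -547, and d mod 4 = 1.
d = 1 mod 4 (O_K = Z[(1+sqrt(d))/2]), so disc(K) = d = -547

-547


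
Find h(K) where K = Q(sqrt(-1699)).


K = Q(sqrt(-1699)). d mod 4 = 1, so D = disc(K) = d = -1699
h(K) equals the number of primitive reduced positive-definite forms (a, b, c) = a*x^2 + b*x*y + c*y^2 with b^2 - 4ac = D,
where reduced means |b| <= a <= c, with b >= 0 whenever |b| = a or a = c, and primitive means gcd(a, b, c) = 1.
Reduced forces 3a^2 <= |D| = 1699, so 1 <= a <= 23; b must have the parity of D, and c = (b^2 - D)/(4a) must be an integer >= a.
Enumerate a = 1..23, b in [-a, a]:
  a=1: (1, 1, 425)  [1]
  a=2..4: none
  a=5: (5, -1, 85), (5, 1, 85)  [2]
  a=6: none
  a=7: (7, -3, 61), (7, 3, 61)  [2]
  a=8..12: none
  a=13: (13, -11, 35), (13, 11, 35)  [2]
  a=14..16: none
  a=17: (17, -1, 25), (17, 1, 25)  [2]
  a=18: none
  a=19: (19, -7, 23), (19, 7, 23)  [2]
  a=20..23: none
Total reduced forms: 1 + 2 + 2 + 2 + 2 + 2 = 11
h = 11

11


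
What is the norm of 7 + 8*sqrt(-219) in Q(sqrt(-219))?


N(a + b*sqrt(d)) = a^2 - d*b^2
= (7)^2 - (-219)*(8)^2
= 49 + 14016
= 14065

14065


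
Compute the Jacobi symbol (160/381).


Compute (160/381) via quadratic reciprocity:
  pull out 2: (2/381) = -1  (since 381 mod 8 = 5)
  pull out 2: (2/381) = -1  (since 381 mod 8 = 5)
  pull out 2: (2/381) = -1  (since 381 mod 8 = 5)
  pull out 2: (2/381) = -1  (since 381 mod 8 = 5)
  pull out 2: (2/381) = -1  (since 381 mod 8 = 5)
  reciprocity: (5/381) -> +(381/5)
  reduce: (1/5)
  (1/5) = 1
Product of signs = -1

-1


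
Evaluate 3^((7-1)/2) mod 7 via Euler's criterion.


p = 7 is prime and the exponent is (p-1)/2 = 3, so by Euler's criterion 3^3 = (3/7) = +1 or -1 mod 7.
Compute by square-and-multiply:
  3 = 2 + 1 (binary 11)
  Repeated squaring mod 7: 3^1 = 3, 3^2 = 2
  3^3 = 3^2 * 3^1 = 2 * 3 mod 7
    2 * 3 = 6 = 6 mod 7
  3^3 = 6 mod 7
Result 6 = p - 1 = -1 mod 7: 3 is a quadratic non-residue mod 7. As a residue in [0, p-1] the value is 6.
3^3 mod 7 = 6

6


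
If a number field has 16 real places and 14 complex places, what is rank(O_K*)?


By Dirichlet's unit theorem:
rank = r1 + r2 - 1
= 16 + 14 - 1
= 29

29


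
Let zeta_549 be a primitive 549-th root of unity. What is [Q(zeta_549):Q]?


The degree equals Euler's totient phi(549).
549 = 3^2 * 61
phi(549) = 360

360


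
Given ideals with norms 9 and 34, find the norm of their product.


N(IJ) = N(I) * N(J)
= 9 * 34
= 306

306


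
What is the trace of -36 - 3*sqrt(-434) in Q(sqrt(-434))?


Tr(a + b*sqrt(d)) = (a + b*sqrt(d)) + (a - b*sqrt(d)) = 2a
= 2 * (-36)
= -72

-72


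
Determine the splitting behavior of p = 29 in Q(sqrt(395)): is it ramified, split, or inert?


K = Q(sqrt(395)). Since d mod 4 = 3, disc(K) = 1580.
Check p | disc: 1580 mod 29 = 14.
p does not divide disc. Compute Legendre symbol (d/p):
18^((29-1)/2) mod 29 = -1
(d/p) = -1, so p is inert: (p) stays prime with e=1, f=2, g=1.
Therefore p is inert.

inert


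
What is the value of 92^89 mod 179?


p = 179 is prime and the exponent is (p-1)/2 = 89, so by Euler's criterion 92^89 = (92/179) = +1 or -1 mod 179.
Compute by square-and-multiply:
  89 = 64 + 16 + 8 + 1 (binary 1011001)
  Repeated squaring mod 179: 92^1 = 92, 92^2 = 51, 92^4 = 95, 92^8 = 75, 92^16 = 76, 92^32 = 48, 92^64 = 156
  92^89 = 92^64 * 92^16 * 92^8 * 92^1 = 156 * 76 * 75 * 92 mod 179
    156 * 76 = 11856 = 42 mod 179
    42 * 75 = 3150 = 107 mod 179
    107 * 92 = 9844 = 178 mod 179
  92^89 = 178 mod 179
Result 178 = p - 1 = -1 mod 179: 92 is a quadratic non-residue mod 179. As a residue in [0, p-1] the value is 178.
92^89 mod 179 = 178

178


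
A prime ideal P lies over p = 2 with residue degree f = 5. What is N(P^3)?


N(P^a) = p^(a*f)
= 2^(3*5)
= 2^15
= 32768

32768


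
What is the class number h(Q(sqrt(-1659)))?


K = Q(sqrt(-1659)). d mod 4 = 1, so D = disc(K) = d = -1659
h(K) equals the number of primitive reduced positive-definite forms (a, b, c) = a*x^2 + b*x*y + c*y^2 with b^2 - 4ac = D,
where reduced means |b| <= a <= c, with b >= 0 whenever |b| = a or a = c, and primitive means gcd(a, b, c) = 1.
Reduced forces 3a^2 <= |D| = 1659, so 1 <= a <= 23; b must have the parity of D, and c = (b^2 - D)/(4a) must be an integer >= a.
Enumerate a = 1..23, b in [-a, a]:
  a=1: (1, 1, 415)  [1]
  a=2: none
  a=3: (3, 3, 139)  [1]
  a=4: none
  a=5: (5, -1, 83), (5, 1, 83)  [2]
  a=6: none
  a=7: (7, 7, 61)  [1]
  a=8..14: none
  a=15: (15, -9, 29), (15, 9, 29)  [2]
  a=16..20: none
  a=21: (21, 21, 25)  [1]
  a=22..23: none
Total reduced forms: 1 + 1 + 2 + 1 + 2 + 1 = 8
h = 8

8


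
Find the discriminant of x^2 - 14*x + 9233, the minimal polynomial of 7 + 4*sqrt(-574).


The element 7 + 4*sqrt(-574) has minimal polynomial:
x^2 - 14*x + 9233
Discriminant = (-14)^2 - 4*(9233)
= 196 - 36932
= -36736

-36736


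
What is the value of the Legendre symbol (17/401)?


p = 401 is prime, so compute (17/401) with the reciprocity algorithm (Jacobi-symbol steps: pull out 2s via (2/n), flip via reciprocity, reduce):
  reciprocity: (17/401) -> +(401/17)
  reduce: (10/17)
  pull out 2: (2/17) = +1  (since 17 mod 8 = 1)
  reciprocity: (5/17) -> +(17/5)
  reduce: (2/5)
  pull out 2: (2/5) = -1  (since 5 mod 8 = 5)
  (1/5) = 1
Product of signs = -1
(17/401) = -1

-1


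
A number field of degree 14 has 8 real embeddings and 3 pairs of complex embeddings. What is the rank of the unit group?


By Dirichlet's unit theorem:
rank = r1 + r2 - 1
= 8 + 3 - 1
= 10

10


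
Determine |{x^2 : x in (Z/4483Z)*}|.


For prime p, the number of non-zero quadratic residues is (p-1)/2.
= (4483-1)/2
= 2241

2241


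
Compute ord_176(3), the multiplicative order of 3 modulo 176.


We want ord_176(3), the smallest k >= 1 with 3^k = 1 mod 176.
n = 176 = 2^4 * 11, phi(176) = 80; the order divides phi(n).
Divisors of 80: 1, 2, 4, 5, 8, 10, 16, 20, 40, 80
Repeated squaring mod 176: 3^1 = 3, 3^2 = 9, 3^4 = 81, 3^8 = 49, 3^16 = 113, 3^32 = 97, 3^64 = 81
Test divisors in increasing order:
  k=1: 3^1 = 3 mod 176
  k=2: 3^2 = 9 mod 176
  k=4: 3^4 = 81 mod 176
  k=5: 3^5 = 81 * 3 = 67 mod 176
  k=8: 3^8 = 49 mod 176
  k=10: 3^10 = 49 * 9 = 89 mod 176
  k=16: 3^16 = 113 mod 176
  k=20: 3^20 = 113 * 81 = 1 mod 176  <- first divisor giving 1
Order = 20

20


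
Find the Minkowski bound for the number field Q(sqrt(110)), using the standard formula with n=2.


d = 110, d mod 4 = 2, so disc(K) = 4d = 440; |disc(K)| = 440
Real quadratic field, so n = 2, s = r2 = 0, r1 = 2
M = (n!/n^n) * (4/pi)^s * sqrt(|disc(K)|) = (2!/2^2) * (4/pi)^0 * sqrt(440)
= 0.5 * 1.000000 * 20.976177
= 10.4881

10.4881


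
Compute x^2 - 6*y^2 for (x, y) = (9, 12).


x^2 - d*y^2
= 9^2 - 6*12^2
= 81 - 864
= -783

-783


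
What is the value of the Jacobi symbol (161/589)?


Compute (161/589) via quadratic reciprocity:
  reciprocity: (161/589) -> +(589/161)
  reduce: (106/161)
  pull out 2: (2/161) = +1  (since 161 mod 8 = 1)
  reciprocity: (53/161) -> +(161/53)
  reduce: (2/53)
  pull out 2: (2/53) = -1  (since 53 mod 8 = 5)
  (1/53) = 1
Product of signs = -1

-1


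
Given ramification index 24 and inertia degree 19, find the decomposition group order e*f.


|D_P| = e * f
= 24 * 19
= 456

456


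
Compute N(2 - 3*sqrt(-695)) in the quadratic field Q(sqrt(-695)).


N(a + b*sqrt(d)) = a^2 - d*b^2
= (2)^2 - (-695)*(-3)^2
= 4 + 6255
= 6259

6259


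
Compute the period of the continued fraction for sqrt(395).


Run the CF algorithm for sqrt(395).
a_0 = floor(sqrt(395)) = 19; set m_0=0, q_0=1.
Recurrence: m' = q*a - m,  q' = (d - m'^2)/q,  a' = floor((a_0 + m')/q').
  step 1: m=19, q=34, a=1
  step 2: m=15, q=5, a=6
  step 3: m=15, q=34, a=1
  step 4: m=19, q=1, a=38
a_4 = 2*a_0 = 38, so the period closes here.
sqrt(395) = [19; 1, 6, 1, 38]
Period length = 4

4


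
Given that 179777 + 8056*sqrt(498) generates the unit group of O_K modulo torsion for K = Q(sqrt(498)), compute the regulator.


epsilon = 179777 + 8056*sqrt(498)
= 359554.0000
R = ln(359554.0000)
= 12.7926

12.7926


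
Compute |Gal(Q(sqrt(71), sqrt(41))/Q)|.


The 2 square roots of distinct primes are multiplicatively independent over Q,
so [K:Q] = 2^2 and Gal(K/Q) is isomorphic to (Z/2Z)^2.
|Gal| = 2^2 = 4

4


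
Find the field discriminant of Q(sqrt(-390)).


For K = Q(sqrt(d)) with d squarefree: disc(K) = d if d = 1 mod 4, and disc(K) = 4d if d = 2 or 3 mod 4.
Here d = -390, and d mod 4 = 2.
d = 2 mod 4, not 1 (O_K = Z[sqrt(d)]), so disc(K) = 4d = 4 * (-390) = -1560

-1560


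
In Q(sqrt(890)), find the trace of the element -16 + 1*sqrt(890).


Tr(a + b*sqrt(d)) = (a + b*sqrt(d)) + (a - b*sqrt(d)) = 2a
= 2 * (-16)
= -32

-32


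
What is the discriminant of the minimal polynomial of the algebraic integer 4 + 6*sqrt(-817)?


The element 4 + 6*sqrt(-817) has minimal polynomial:
x^2 - 8*x + 29428
Discriminant = (-8)^2 - 4*(29428)
= 64 - 117712
= -117648

-117648


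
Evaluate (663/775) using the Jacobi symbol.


Compute (663/775) via quadratic reciprocity:
  reciprocity: (663/775) -> -(775/663)
  reduce: (112/663)
  pull out 2: (2/663) = +1  (since 663 mod 8 = 7)
  pull out 2: (2/663) = +1  (since 663 mod 8 = 7)
  pull out 2: (2/663) = +1  (since 663 mod 8 = 7)
  pull out 2: (2/663) = +1  (since 663 mod 8 = 7)
  reciprocity: (7/663) -> -(663/7)
  reduce: (5/7)
  reciprocity: (5/7) -> +(7/5)
  reduce: (2/5)
  pull out 2: (2/5) = -1  (since 5 mod 8 = 5)
  (1/5) = 1
Product of signs = -1

-1


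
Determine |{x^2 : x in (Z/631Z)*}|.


For prime p, the number of non-zero quadratic residues is (p-1)/2.
= (631-1)/2
= 315

315


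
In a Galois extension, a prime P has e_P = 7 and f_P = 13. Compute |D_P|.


|D_P| = e * f
= 7 * 13
= 91

91


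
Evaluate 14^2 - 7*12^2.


x^2 - d*y^2
= 14^2 - 7*12^2
= 196 - 1008
= -812

-812


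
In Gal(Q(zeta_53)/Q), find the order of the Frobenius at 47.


The Frobenius at p in Gal(Q(zeta_n)/Q) = (Z/nZ)* is the class of p, so its order is ord_53(47), the smallest k >= 1 with 47^k = 1 mod 53.
n = 53 = 53, phi(53) = 52; the order divides phi(n).
Divisors of 52: 1, 2, 4, 13, 26, 52
Repeated squaring mod 53: 47^1 = 47, 47^2 = 36, 47^4 = 24, 47^8 = 46, 47^16 = 49, 47^32 = 16
Test divisors in increasing order:
  k=1: 47^1 = 47 mod 53
  k=2: 47^2 = 36 mod 53
  k=4: 47^4 = 24 mod 53
  k=13: 47^13 = 46 * 24 * 47 = 1 mod 53  <- first divisor giving 1
Order = 13

13


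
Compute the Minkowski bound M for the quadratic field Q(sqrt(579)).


d = 579, d mod 4 = 3, so disc(K) = 4d = 2316; |disc(K)| = 2316
Real quadratic field, so n = 2, s = r2 = 0, r1 = 2
M = (n!/n^n) * (4/pi)^s * sqrt(|disc(K)|) = (2!/2^2) * (4/pi)^0 * sqrt(2316)
= 0.5 * 1.000000 * 48.124838
= 24.0624

24.0624


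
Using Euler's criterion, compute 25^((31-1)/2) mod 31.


p = 31 is prime and the exponent is (p-1)/2 = 15, so by Euler's criterion 25^15 = (25/31) = +1 or -1 mod 31.
Compute by square-and-multiply:
  15 = 8 + 4 + 2 + 1 (binary 1111)
  Repeated squaring mod 31: 25^1 = 25, 25^2 = 5, 25^4 = 25, 25^8 = 5
  25^15 = 25^8 * 25^4 * 25^2 * 25^1 = 5 * 25 * 5 * 25 mod 31
    5 * 25 = 125 = 1 mod 31
    1 * 5 = 5 = 5 mod 31
    5 * 25 = 125 = 1 mod 31
  25^15 = 1 mod 31
Result 1: 25 is a quadratic residue mod 31.
25^15 mod 31 = 1

1


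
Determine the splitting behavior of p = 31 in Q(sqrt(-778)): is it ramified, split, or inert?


K = Q(sqrt(-778)). Since d mod 4 = 2, disc(K) = -3112.
Check p | disc: -3112 mod 31 = 19.
p does not divide disc. Compute Legendre symbol (d/p):
28^((31-1)/2) mod 31 = 1
(d/p) = 1, so p splits: (p) = P*P' with e=1, f=1, g=2.
Therefore p is split.

split


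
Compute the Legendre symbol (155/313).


p = 313 is prime, so compute (155/313) with the reciprocity algorithm (Jacobi-symbol steps: pull out 2s via (2/n), flip via reciprocity, reduce):
  reciprocity: (155/313) -> +(313/155)
  reduce: (3/155)
  reciprocity: (3/155) -> -(155/3)
  reduce: (2/3)
  pull out 2: (2/3) = -1  (since 3 mod 8 = 3)
  (1/3) = 1
Product of signs = 1
(155/313) = 1

1


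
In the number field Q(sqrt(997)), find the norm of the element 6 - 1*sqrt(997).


N(a + b*sqrt(d)) = a^2 - d*b^2
= (6)^2 - (997)*(-1)^2
= 36 - 997
= -961

-961


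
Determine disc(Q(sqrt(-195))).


For K = Q(sqrt(d)) with d squarefree: disc(K) = d if d = 1 mod 4, and disc(K) = 4d if d = 2 or 3 mod 4.
Here d = -195, and d mod 4 = 1.
d = 1 mod 4 (O_K = Z[(1+sqrt(d))/2]), so disc(K) = d = -195

-195


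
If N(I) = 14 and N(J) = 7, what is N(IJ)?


N(IJ) = N(I) * N(J)
= 14 * 7
= 98

98


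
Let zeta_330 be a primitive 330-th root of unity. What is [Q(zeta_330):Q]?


The degree equals Euler's totient phi(330).
330 = 2 * 3 * 5 * 11
phi(330) = 80

80


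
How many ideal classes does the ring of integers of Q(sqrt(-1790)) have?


K = Q(sqrt(-1790)). d mod 4 = 2, so D = disc(K) = 4d = -7160
h(K) equals the number of primitive reduced positive-definite forms (a, b, c) = a*x^2 + b*x*y + c*y^2 with b^2 - 4ac = D,
where reduced means |b| <= a <= c, with b >= 0 whenever |b| = a or a = c, and primitive means gcd(a, b, c) = 1.
Reduced forces 3a^2 <= |D| = 7160, so 1 <= a <= 48; b must have the parity of D, and c = (b^2 - D)/(4a) must be an integer >= a.
Enumerate a = 1..48, b in [-a, a]:
  a=1: (1, 0, 1790)  [1]
  a=2: (2, 0, 895)  [1]
  a=3: (3, -2, 597), (3, 2, 597)  [2]
  a=4: none
  a=5: (5, 0, 358)  [1]
  a=6: (6, -4, 299), (6, 4, 299)  [2]
  a=7: (7, -6, 257), (7, 6, 257)  [2]
  a=8: none
  a=9: (9, -2, 199), (9, 2, 199)  [2]
  a=10: (10, 0, 179)  [1]
  a=11: (11, -10, 165), (11, 10, 165)  [2]
  a=12: none
  a=13: (13, -4, 138), (13, 4, 138)  [2]
  a=14: (14, -8, 129), (14, 8, 129)  [2]
  a=15: (15, -10, 121), (15, 10, 121)  [2]
  a=16..17: none
  a=18: (18, -16, 103), (18, 16, 103)  [2]
  a=19..20: none
  a=21: (21, -20, 90), (21, -8, 86), (21, 8, 86), (21, 20, 90)  [4]
  a=22: (22, -12, 83), (22, 12, 83)  [2]
  a=23: (23, -4, 78), (23, 4, 78)  [2]
  a=24..25: none
  a=26: (26, -4, 69), (26, 4, 69)  [2]
  a=27: (27, -20, 70), (27, 20, 70)  [2]
  a=28..29: none
  a=30: (30, -20, 63), (30, 20, 63)  [2]
  a=31: (31, -30, 65), (31, 30, 65)  [2]
  a=32: none
  a=33: (33, -32, 62), (33, -10, 55), (33, 10, 55), (33, 32, 62)  [4]
  a=34: none
  a=35: (35, -20, 54), (35, 20, 54)  [2]
  a=36..38: none
  a=39: (39, -22, 49), (39, -4, 46), (39, 4, 46), (39, 22, 49)  [4]
  a=40..41: none
  a=42: (42, -20, 45), (42, -8, 43), (42, 8, 43), (42, 20, 45)  [4]
  a=43..48: none
Total reduced forms: 1 + 1 + 2 + 1 + 2 + 2 + 2 + 1 + 2 + 2 + 2 + 2 + 2 + 4 + 2 + 2 + 2 + 2 + 2 + 2 + 4 + 2 + 4 + 4 = 52
h = 52

52


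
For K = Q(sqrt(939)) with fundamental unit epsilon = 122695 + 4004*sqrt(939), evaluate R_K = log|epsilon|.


epsilon = 122695 + 4004*sqrt(939)
= 245390.0000
R = ln(245390.0000)
= 12.4106

12.4106


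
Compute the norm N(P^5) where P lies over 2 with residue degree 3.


N(P^a) = p^(a*f)
= 2^(5*3)
= 2^15
= 32768

32768


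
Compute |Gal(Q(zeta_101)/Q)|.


|Gal(Q(zeta_101)/Q)| = phi(101)
= 100

100


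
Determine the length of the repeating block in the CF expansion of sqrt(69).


Run the CF algorithm for sqrt(69).
a_0 = floor(sqrt(69)) = 8; set m_0=0, q_0=1.
Recurrence: m' = q*a - m,  q' = (d - m'^2)/q,  a' = floor((a_0 + m')/q').
  step 1: m=8, q=5, a=3
  step 2: m=7, q=4, a=3
  step 3: m=5, q=11, a=1
  step 4: m=6, q=3, a=4
  step 5: m=6, q=11, a=1
  step 6: m=5, q=4, a=3
  step 7: m=7, q=5, a=3
  step 8: m=8, q=1, a=16
a_8 = 2*a_0 = 16, so the period closes here.
sqrt(69) = [8; 3, 3, 1, 4, 1, 3, 3, 16]
Period length = 8

8


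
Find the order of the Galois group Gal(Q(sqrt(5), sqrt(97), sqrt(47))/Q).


The 3 square roots of distinct primes are multiplicatively independent over Q,
so [K:Q] = 2^3 and Gal(K/Q) is isomorphic to (Z/2Z)^3.
|Gal| = 2^3 = 8

8
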